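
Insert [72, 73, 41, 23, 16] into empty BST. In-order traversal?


Insert 72: root
Insert 73: R from 72
Insert 41: L from 72
Insert 23: L from 72 -> L from 41
Insert 16: L from 72 -> L from 41 -> L from 23

In-order: [16, 23, 41, 72, 73]


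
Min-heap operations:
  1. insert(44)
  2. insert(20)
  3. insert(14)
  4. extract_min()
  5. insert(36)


insert(44) -> [44]
insert(20) -> [20, 44]
insert(14) -> [14, 44, 20]
extract_min()->14, [20, 44]
insert(36) -> [20, 44, 36]

Final heap: [20, 44, 36]


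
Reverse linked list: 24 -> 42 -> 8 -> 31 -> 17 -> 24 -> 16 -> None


Step 1: curr=24, set curr.next=prev(None) | reversed so far: 24
Step 2: curr=42, set curr.next=prev(24) | reversed so far: 42 -> 24
Step 3: curr=8, set curr.next=prev(42) | reversed so far: 8 -> 42 -> 24
Step 4: curr=31, set curr.next=prev(8) | reversed so far: 31 -> 8 -> 42 -> 24
Step 5: curr=17, set curr.next=prev(31) | reversed so far: 17 -> 31 -> 8 -> 42 -> 24
Step 6: curr=24, set curr.next=prev(17) | reversed so far: 24 -> 17 -> 31 -> 8 -> 42 -> 24
Step 7: curr=16, set curr.next=prev(24) | reversed so far: 16 -> 24 -> 17 -> 31 -> 8 -> 42 -> 24

16 -> 24 -> 17 -> 31 -> 8 -> 42 -> 24 -> None


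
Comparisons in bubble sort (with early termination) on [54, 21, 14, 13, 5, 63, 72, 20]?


Algorithm: bubble sort (with early termination)
Input: [54, 21, 14, 13, 5, 63, 72, 20]
Sorted: [5, 13, 14, 20, 21, 54, 63, 72]

25


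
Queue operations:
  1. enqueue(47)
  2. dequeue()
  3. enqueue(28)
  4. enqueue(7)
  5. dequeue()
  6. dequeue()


enqueue(47) -> [47]
dequeue()->47, []
enqueue(28) -> [28]
enqueue(7) -> [28, 7]
dequeue()->28, [7]
dequeue()->7, []

Final queue: []


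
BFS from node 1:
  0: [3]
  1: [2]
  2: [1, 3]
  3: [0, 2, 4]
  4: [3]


Visit 1, enqueue [2]
Visit 2, enqueue [3]
Visit 3, enqueue [0, 4]
Visit 0, enqueue []
Visit 4, enqueue []

BFS order: [1, 2, 3, 0, 4]


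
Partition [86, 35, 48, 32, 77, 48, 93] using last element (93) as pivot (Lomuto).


Pivot: 93
  86 <= 93: advance i (no swap)
  35 <= 93: advance i (no swap)
  48 <= 93: advance i (no swap)
  32 <= 93: advance i (no swap)
  77 <= 93: advance i (no swap)
  48 <= 93: advance i (no swap)
Place pivot at 6: [86, 35, 48, 32, 77, 48, 93]

Partitioned: [86, 35, 48, 32, 77, 48, 93]


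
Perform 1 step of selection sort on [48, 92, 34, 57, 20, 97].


Initial: [48, 92, 34, 57, 20, 97]
Step 1: min=20 at 4
  Swap: [20, 92, 34, 57, 48, 97]

After 1 step: [20, 92, 34, 57, 48, 97]


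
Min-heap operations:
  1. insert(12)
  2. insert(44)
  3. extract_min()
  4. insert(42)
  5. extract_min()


insert(12) -> [12]
insert(44) -> [12, 44]
extract_min()->12, [44]
insert(42) -> [42, 44]
extract_min()->42, [44]

Final heap: [44]


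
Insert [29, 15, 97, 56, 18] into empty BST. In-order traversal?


Insert 29: root
Insert 15: L from 29
Insert 97: R from 29
Insert 56: R from 29 -> L from 97
Insert 18: L from 29 -> R from 15

In-order: [15, 18, 29, 56, 97]


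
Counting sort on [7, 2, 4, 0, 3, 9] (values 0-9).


Input: [7, 2, 4, 0, 3, 9]
Counts: [1, 0, 1, 1, 1, 0, 0, 1, 0, 1]

Sorted: [0, 2, 3, 4, 7, 9]


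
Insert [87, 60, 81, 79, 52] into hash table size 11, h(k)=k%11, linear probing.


Insert 87: h=10 -> slot 10
Insert 60: h=5 -> slot 5
Insert 81: h=4 -> slot 4
Insert 79: h=2 -> slot 2
Insert 52: h=8 -> slot 8

Table: [None, None, 79, None, 81, 60, None, None, 52, None, 87]


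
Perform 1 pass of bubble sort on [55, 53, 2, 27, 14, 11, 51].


Initial: [55, 53, 2, 27, 14, 11, 51]
Pass 1: [53, 2, 27, 14, 11, 51, 55] (6 swaps)

After 1 pass: [53, 2, 27, 14, 11, 51, 55]


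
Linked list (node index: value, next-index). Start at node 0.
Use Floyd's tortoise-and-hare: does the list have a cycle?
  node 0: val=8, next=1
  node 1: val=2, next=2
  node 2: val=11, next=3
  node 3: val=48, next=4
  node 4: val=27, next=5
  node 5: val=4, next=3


Floyd's tortoise (slow, +1) and hare (fast, +2):
  init: slow=0, fast=0
  step 1: slow=1, fast=2
  step 2: slow=2, fast=4
  step 3: slow=3, fast=3
  slow == fast at node 3: cycle detected

Cycle: yes


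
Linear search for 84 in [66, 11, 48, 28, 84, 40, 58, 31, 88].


i=0: 66!=84
i=1: 11!=84
i=2: 48!=84
i=3: 28!=84
i=4: 84==84 found!

Found at 4, 5 comps


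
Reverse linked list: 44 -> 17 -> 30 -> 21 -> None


Step 1: curr=44, set curr.next=prev(None) | reversed so far: 44
Step 2: curr=17, set curr.next=prev(44) | reversed so far: 17 -> 44
Step 3: curr=30, set curr.next=prev(17) | reversed so far: 30 -> 17 -> 44
Step 4: curr=21, set curr.next=prev(30) | reversed so far: 21 -> 30 -> 17 -> 44

21 -> 30 -> 17 -> 44 -> None


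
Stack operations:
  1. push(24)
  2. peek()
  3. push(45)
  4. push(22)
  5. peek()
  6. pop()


push(24) -> [24]
peek()->24
push(45) -> [24, 45]
push(22) -> [24, 45, 22]
peek()->22
pop()->22, [24, 45]

Final stack: [24, 45]


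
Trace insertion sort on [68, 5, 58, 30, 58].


Initial: [68, 5, 58, 30, 58]
Insert 5: [5, 68, 58, 30, 58]
Insert 58: [5, 58, 68, 30, 58]
Insert 30: [5, 30, 58, 68, 58]
Insert 58: [5, 30, 58, 58, 68]

Sorted: [5, 30, 58, 58, 68]


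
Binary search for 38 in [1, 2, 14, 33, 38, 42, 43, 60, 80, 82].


Step 1: lo=0, hi=9, mid=4, val=38

Found at index 4


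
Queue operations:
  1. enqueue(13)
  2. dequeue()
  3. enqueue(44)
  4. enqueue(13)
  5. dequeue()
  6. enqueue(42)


enqueue(13) -> [13]
dequeue()->13, []
enqueue(44) -> [44]
enqueue(13) -> [44, 13]
dequeue()->44, [13]
enqueue(42) -> [13, 42]

Final queue: [13, 42]


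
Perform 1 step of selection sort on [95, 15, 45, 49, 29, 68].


Initial: [95, 15, 45, 49, 29, 68]
Step 1: min=15 at 1
  Swap: [15, 95, 45, 49, 29, 68]

After 1 step: [15, 95, 45, 49, 29, 68]


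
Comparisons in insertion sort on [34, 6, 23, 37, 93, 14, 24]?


Algorithm: insertion sort
Input: [34, 6, 23, 37, 93, 14, 24]
Sorted: [6, 14, 23, 24, 34, 37, 93]

14


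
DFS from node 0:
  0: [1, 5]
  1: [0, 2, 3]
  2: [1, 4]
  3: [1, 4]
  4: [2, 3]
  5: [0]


Visit 0, push [5, 1]
Visit 1, push [3, 2]
Visit 2, push [4]
Visit 4, push [3]
Visit 3, push []
Visit 5, push []

DFS order: [0, 1, 2, 4, 3, 5]


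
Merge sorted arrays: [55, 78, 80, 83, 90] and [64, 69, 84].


Take 55 from A
Take 64 from B
Take 69 from B
Take 78 from A
Take 80 from A
Take 83 from A
Take 84 from B

Merged: [55, 64, 69, 78, 80, 83, 84, 90]


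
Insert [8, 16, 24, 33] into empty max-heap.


Insert 8: [8]
Insert 16: [16, 8]
Insert 24: [24, 8, 16]
Insert 33: [33, 24, 16, 8]

Final heap: [33, 24, 16, 8]


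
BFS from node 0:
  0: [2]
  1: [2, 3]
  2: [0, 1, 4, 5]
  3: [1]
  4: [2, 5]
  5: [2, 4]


Visit 0, enqueue [2]
Visit 2, enqueue [1, 4, 5]
Visit 1, enqueue [3]
Visit 4, enqueue []
Visit 5, enqueue []
Visit 3, enqueue []

BFS order: [0, 2, 1, 4, 5, 3]


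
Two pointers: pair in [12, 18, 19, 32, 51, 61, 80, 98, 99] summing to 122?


lo=0(12)+hi=8(99)=111
lo=1(18)+hi=8(99)=117
lo=2(19)+hi=8(99)=118
lo=3(32)+hi=8(99)=131
lo=3(32)+hi=7(98)=130
lo=3(32)+hi=6(80)=112
lo=4(51)+hi=6(80)=131
lo=4(51)+hi=5(61)=112

No pair found


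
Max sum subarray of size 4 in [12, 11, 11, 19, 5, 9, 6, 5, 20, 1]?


[0:4]: 53
[1:5]: 46
[2:6]: 44
[3:7]: 39
[4:8]: 25
[5:9]: 40
[6:10]: 32

Max: 53 at [0:4]


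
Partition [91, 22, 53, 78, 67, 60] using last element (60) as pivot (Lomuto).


Pivot: 60
  22 <= 60: swap -> [22, 91, 53, 78, 67, 60]
  53 <= 60: swap -> [22, 53, 91, 78, 67, 60]
Place pivot at 2: [22, 53, 60, 78, 67, 91]

Partitioned: [22, 53, 60, 78, 67, 91]


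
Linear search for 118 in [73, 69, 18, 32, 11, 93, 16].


i=0: 73!=118
i=1: 69!=118
i=2: 18!=118
i=3: 32!=118
i=4: 11!=118
i=5: 93!=118
i=6: 16!=118

Not found, 7 comps


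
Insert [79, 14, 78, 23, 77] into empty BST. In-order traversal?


Insert 79: root
Insert 14: L from 79
Insert 78: L from 79 -> R from 14
Insert 23: L from 79 -> R from 14 -> L from 78
Insert 77: L from 79 -> R from 14 -> L from 78 -> R from 23

In-order: [14, 23, 77, 78, 79]


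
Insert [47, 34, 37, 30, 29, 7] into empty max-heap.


Insert 47: [47]
Insert 34: [47, 34]
Insert 37: [47, 34, 37]
Insert 30: [47, 34, 37, 30]
Insert 29: [47, 34, 37, 30, 29]
Insert 7: [47, 34, 37, 30, 29, 7]

Final heap: [47, 34, 37, 30, 29, 7]


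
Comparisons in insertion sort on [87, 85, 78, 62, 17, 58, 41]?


Algorithm: insertion sort
Input: [87, 85, 78, 62, 17, 58, 41]
Sorted: [17, 41, 58, 62, 78, 85, 87]

21


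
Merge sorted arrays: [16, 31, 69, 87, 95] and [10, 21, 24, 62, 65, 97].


Take 10 from B
Take 16 from A
Take 21 from B
Take 24 from B
Take 31 from A
Take 62 from B
Take 65 from B
Take 69 from A
Take 87 from A
Take 95 from A

Merged: [10, 16, 21, 24, 31, 62, 65, 69, 87, 95, 97]


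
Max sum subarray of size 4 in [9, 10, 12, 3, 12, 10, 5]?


[0:4]: 34
[1:5]: 37
[2:6]: 37
[3:7]: 30

Max: 37 at [1:5]


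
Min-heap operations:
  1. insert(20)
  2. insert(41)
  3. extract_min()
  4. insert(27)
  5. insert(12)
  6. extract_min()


insert(20) -> [20]
insert(41) -> [20, 41]
extract_min()->20, [41]
insert(27) -> [27, 41]
insert(12) -> [12, 41, 27]
extract_min()->12, [27, 41]

Final heap: [27, 41]


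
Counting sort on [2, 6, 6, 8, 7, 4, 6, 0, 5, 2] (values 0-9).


Input: [2, 6, 6, 8, 7, 4, 6, 0, 5, 2]
Counts: [1, 0, 2, 0, 1, 1, 3, 1, 1, 0]

Sorted: [0, 2, 2, 4, 5, 6, 6, 6, 7, 8]


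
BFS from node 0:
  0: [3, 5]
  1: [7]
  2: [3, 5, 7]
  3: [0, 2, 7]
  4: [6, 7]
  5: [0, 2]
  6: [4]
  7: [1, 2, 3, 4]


Visit 0, enqueue [3, 5]
Visit 3, enqueue [2, 7]
Visit 5, enqueue []
Visit 2, enqueue []
Visit 7, enqueue [1, 4]
Visit 1, enqueue []
Visit 4, enqueue [6]
Visit 6, enqueue []

BFS order: [0, 3, 5, 2, 7, 1, 4, 6]


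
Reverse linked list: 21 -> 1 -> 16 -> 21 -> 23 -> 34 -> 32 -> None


Step 1: curr=21, set curr.next=prev(None) | reversed so far: 21
Step 2: curr=1, set curr.next=prev(21) | reversed so far: 1 -> 21
Step 3: curr=16, set curr.next=prev(1) | reversed so far: 16 -> 1 -> 21
Step 4: curr=21, set curr.next=prev(16) | reversed so far: 21 -> 16 -> 1 -> 21
Step 5: curr=23, set curr.next=prev(21) | reversed so far: 23 -> 21 -> 16 -> 1 -> 21
Step 6: curr=34, set curr.next=prev(23) | reversed so far: 34 -> 23 -> 21 -> 16 -> 1 -> 21
Step 7: curr=32, set curr.next=prev(34) | reversed so far: 32 -> 34 -> 23 -> 21 -> 16 -> 1 -> 21

32 -> 34 -> 23 -> 21 -> 16 -> 1 -> 21 -> None


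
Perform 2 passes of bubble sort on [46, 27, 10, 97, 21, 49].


Initial: [46, 27, 10, 97, 21, 49]
Pass 1: [27, 10, 46, 21, 49, 97] (4 swaps)
Pass 2: [10, 27, 21, 46, 49, 97] (2 swaps)

After 2 passes: [10, 27, 21, 46, 49, 97]


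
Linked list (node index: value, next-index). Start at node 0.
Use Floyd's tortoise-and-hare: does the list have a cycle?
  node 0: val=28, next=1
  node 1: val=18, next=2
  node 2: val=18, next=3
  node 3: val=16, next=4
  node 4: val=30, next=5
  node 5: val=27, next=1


Floyd's tortoise (slow, +1) and hare (fast, +2):
  init: slow=0, fast=0
  step 1: slow=1, fast=2
  step 2: slow=2, fast=4
  step 3: slow=3, fast=1
  step 4: slow=4, fast=3
  step 5: slow=5, fast=5
  slow == fast at node 5: cycle detected

Cycle: yes


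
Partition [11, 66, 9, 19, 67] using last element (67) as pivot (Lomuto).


Pivot: 67
  11 <= 67: advance i (no swap)
  66 <= 67: advance i (no swap)
  9 <= 67: advance i (no swap)
  19 <= 67: advance i (no swap)
Place pivot at 4: [11, 66, 9, 19, 67]

Partitioned: [11, 66, 9, 19, 67]


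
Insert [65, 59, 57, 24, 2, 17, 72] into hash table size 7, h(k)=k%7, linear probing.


Insert 65: h=2 -> slot 2
Insert 59: h=3 -> slot 3
Insert 57: h=1 -> slot 1
Insert 24: h=3, 1 probes -> slot 4
Insert 2: h=2, 3 probes -> slot 5
Insert 17: h=3, 3 probes -> slot 6
Insert 72: h=2, 5 probes -> slot 0

Table: [72, 57, 65, 59, 24, 2, 17]


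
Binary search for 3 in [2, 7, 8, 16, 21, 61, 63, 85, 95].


Step 1: lo=0, hi=8, mid=4, val=21
Step 2: lo=0, hi=3, mid=1, val=7
Step 3: lo=0, hi=0, mid=0, val=2

Not found


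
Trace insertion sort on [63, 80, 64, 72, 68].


Initial: [63, 80, 64, 72, 68]
Insert 80: [63, 80, 64, 72, 68]
Insert 64: [63, 64, 80, 72, 68]
Insert 72: [63, 64, 72, 80, 68]
Insert 68: [63, 64, 68, 72, 80]

Sorted: [63, 64, 68, 72, 80]


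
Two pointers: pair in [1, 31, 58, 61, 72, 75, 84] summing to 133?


lo=0(1)+hi=6(84)=85
lo=1(31)+hi=6(84)=115
lo=2(58)+hi=6(84)=142
lo=2(58)+hi=5(75)=133

Yes: 58+75=133


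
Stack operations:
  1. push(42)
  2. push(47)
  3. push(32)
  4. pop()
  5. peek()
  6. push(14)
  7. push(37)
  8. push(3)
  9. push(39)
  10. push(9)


push(42) -> [42]
push(47) -> [42, 47]
push(32) -> [42, 47, 32]
pop()->32, [42, 47]
peek()->47
push(14) -> [42, 47, 14]
push(37) -> [42, 47, 14, 37]
push(3) -> [42, 47, 14, 37, 3]
push(39) -> [42, 47, 14, 37, 3, 39]
push(9) -> [42, 47, 14, 37, 3, 39, 9]

Final stack: [42, 47, 14, 37, 3, 39, 9]


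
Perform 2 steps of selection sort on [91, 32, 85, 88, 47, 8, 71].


Initial: [91, 32, 85, 88, 47, 8, 71]
Step 1: min=8 at 5
  Swap: [8, 32, 85, 88, 47, 91, 71]
Step 2: min=32 at 1
  Swap: [8, 32, 85, 88, 47, 91, 71]

After 2 steps: [8, 32, 85, 88, 47, 91, 71]


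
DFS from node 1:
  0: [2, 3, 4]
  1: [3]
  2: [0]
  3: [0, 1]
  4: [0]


Visit 1, push [3]
Visit 3, push [0]
Visit 0, push [4, 2]
Visit 2, push []
Visit 4, push []

DFS order: [1, 3, 0, 2, 4]


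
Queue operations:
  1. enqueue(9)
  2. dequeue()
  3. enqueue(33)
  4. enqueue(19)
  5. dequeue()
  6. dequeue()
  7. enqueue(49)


enqueue(9) -> [9]
dequeue()->9, []
enqueue(33) -> [33]
enqueue(19) -> [33, 19]
dequeue()->33, [19]
dequeue()->19, []
enqueue(49) -> [49]

Final queue: [49]


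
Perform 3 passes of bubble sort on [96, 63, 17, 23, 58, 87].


Initial: [96, 63, 17, 23, 58, 87]
Pass 1: [63, 17, 23, 58, 87, 96] (5 swaps)
Pass 2: [17, 23, 58, 63, 87, 96] (3 swaps)
Pass 3: [17, 23, 58, 63, 87, 96] (0 swaps)

After 3 passes: [17, 23, 58, 63, 87, 96]


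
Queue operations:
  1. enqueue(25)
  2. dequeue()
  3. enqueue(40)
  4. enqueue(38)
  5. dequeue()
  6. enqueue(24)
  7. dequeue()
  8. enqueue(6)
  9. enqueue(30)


enqueue(25) -> [25]
dequeue()->25, []
enqueue(40) -> [40]
enqueue(38) -> [40, 38]
dequeue()->40, [38]
enqueue(24) -> [38, 24]
dequeue()->38, [24]
enqueue(6) -> [24, 6]
enqueue(30) -> [24, 6, 30]

Final queue: [24, 6, 30]


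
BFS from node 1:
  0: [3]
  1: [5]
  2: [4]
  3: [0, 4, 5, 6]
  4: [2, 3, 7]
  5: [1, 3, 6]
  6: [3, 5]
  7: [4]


Visit 1, enqueue [5]
Visit 5, enqueue [3, 6]
Visit 3, enqueue [0, 4]
Visit 6, enqueue []
Visit 0, enqueue []
Visit 4, enqueue [2, 7]
Visit 2, enqueue []
Visit 7, enqueue []

BFS order: [1, 5, 3, 6, 0, 4, 2, 7]


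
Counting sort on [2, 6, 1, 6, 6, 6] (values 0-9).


Input: [2, 6, 1, 6, 6, 6]
Counts: [0, 1, 1, 0, 0, 0, 4, 0, 0, 0]

Sorted: [1, 2, 6, 6, 6, 6]


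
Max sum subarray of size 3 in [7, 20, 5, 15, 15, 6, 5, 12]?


[0:3]: 32
[1:4]: 40
[2:5]: 35
[3:6]: 36
[4:7]: 26
[5:8]: 23

Max: 40 at [1:4]


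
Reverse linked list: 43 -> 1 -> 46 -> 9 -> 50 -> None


Step 1: curr=43, set curr.next=prev(None) | reversed so far: 43
Step 2: curr=1, set curr.next=prev(43) | reversed so far: 1 -> 43
Step 3: curr=46, set curr.next=prev(1) | reversed so far: 46 -> 1 -> 43
Step 4: curr=9, set curr.next=prev(46) | reversed so far: 9 -> 46 -> 1 -> 43
Step 5: curr=50, set curr.next=prev(9) | reversed so far: 50 -> 9 -> 46 -> 1 -> 43

50 -> 9 -> 46 -> 1 -> 43 -> None


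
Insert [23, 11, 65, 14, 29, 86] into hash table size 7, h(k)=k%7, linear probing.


Insert 23: h=2 -> slot 2
Insert 11: h=4 -> slot 4
Insert 65: h=2, 1 probes -> slot 3
Insert 14: h=0 -> slot 0
Insert 29: h=1 -> slot 1
Insert 86: h=2, 3 probes -> slot 5

Table: [14, 29, 23, 65, 11, 86, None]


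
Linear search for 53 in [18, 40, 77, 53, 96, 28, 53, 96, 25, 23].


i=0: 18!=53
i=1: 40!=53
i=2: 77!=53
i=3: 53==53 found!

Found at 3, 4 comps


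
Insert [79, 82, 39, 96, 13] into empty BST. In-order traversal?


Insert 79: root
Insert 82: R from 79
Insert 39: L from 79
Insert 96: R from 79 -> R from 82
Insert 13: L from 79 -> L from 39

In-order: [13, 39, 79, 82, 96]


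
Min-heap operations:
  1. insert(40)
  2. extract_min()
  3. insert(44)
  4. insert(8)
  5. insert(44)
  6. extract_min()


insert(40) -> [40]
extract_min()->40, []
insert(44) -> [44]
insert(8) -> [8, 44]
insert(44) -> [8, 44, 44]
extract_min()->8, [44, 44]

Final heap: [44, 44]


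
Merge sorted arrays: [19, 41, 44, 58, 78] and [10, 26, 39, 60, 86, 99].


Take 10 from B
Take 19 from A
Take 26 from B
Take 39 from B
Take 41 from A
Take 44 from A
Take 58 from A
Take 60 from B
Take 78 from A

Merged: [10, 19, 26, 39, 41, 44, 58, 60, 78, 86, 99]


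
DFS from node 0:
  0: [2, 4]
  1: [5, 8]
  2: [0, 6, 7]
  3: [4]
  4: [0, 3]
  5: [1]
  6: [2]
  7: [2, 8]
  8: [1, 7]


Visit 0, push [4, 2]
Visit 2, push [7, 6]
Visit 6, push []
Visit 7, push [8]
Visit 8, push [1]
Visit 1, push [5]
Visit 5, push []
Visit 4, push [3]
Visit 3, push []

DFS order: [0, 2, 6, 7, 8, 1, 5, 4, 3]


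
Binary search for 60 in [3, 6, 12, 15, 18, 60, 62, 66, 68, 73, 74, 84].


Step 1: lo=0, hi=11, mid=5, val=60

Found at index 5


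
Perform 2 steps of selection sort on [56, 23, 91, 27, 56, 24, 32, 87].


Initial: [56, 23, 91, 27, 56, 24, 32, 87]
Step 1: min=23 at 1
  Swap: [23, 56, 91, 27, 56, 24, 32, 87]
Step 2: min=24 at 5
  Swap: [23, 24, 91, 27, 56, 56, 32, 87]

After 2 steps: [23, 24, 91, 27, 56, 56, 32, 87]


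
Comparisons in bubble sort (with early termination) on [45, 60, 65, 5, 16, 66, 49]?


Algorithm: bubble sort (with early termination)
Input: [45, 60, 65, 5, 16, 66, 49]
Sorted: [5, 16, 45, 49, 60, 65, 66]

18


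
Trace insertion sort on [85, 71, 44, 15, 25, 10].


Initial: [85, 71, 44, 15, 25, 10]
Insert 71: [71, 85, 44, 15, 25, 10]
Insert 44: [44, 71, 85, 15, 25, 10]
Insert 15: [15, 44, 71, 85, 25, 10]
Insert 25: [15, 25, 44, 71, 85, 10]
Insert 10: [10, 15, 25, 44, 71, 85]

Sorted: [10, 15, 25, 44, 71, 85]


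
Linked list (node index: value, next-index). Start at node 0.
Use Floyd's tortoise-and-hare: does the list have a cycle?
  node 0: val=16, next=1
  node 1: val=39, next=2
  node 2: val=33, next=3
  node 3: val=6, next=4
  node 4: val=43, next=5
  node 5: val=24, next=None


Floyd's tortoise (slow, +1) and hare (fast, +2):
  init: slow=0, fast=0
  step 1: slow=1, fast=2
  step 2: slow=2, fast=4
  step 3: fast 4->5->None, no cycle

Cycle: no


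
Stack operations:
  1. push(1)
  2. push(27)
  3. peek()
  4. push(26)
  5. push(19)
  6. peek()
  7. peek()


push(1) -> [1]
push(27) -> [1, 27]
peek()->27
push(26) -> [1, 27, 26]
push(19) -> [1, 27, 26, 19]
peek()->19
peek()->19

Final stack: [1, 27, 26, 19]


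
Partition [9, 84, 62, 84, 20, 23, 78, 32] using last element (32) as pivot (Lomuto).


Pivot: 32
  9 <= 32: advance i (no swap)
  20 <= 32: swap -> [9, 20, 62, 84, 84, 23, 78, 32]
  23 <= 32: swap -> [9, 20, 23, 84, 84, 62, 78, 32]
Place pivot at 3: [9, 20, 23, 32, 84, 62, 78, 84]

Partitioned: [9, 20, 23, 32, 84, 62, 78, 84]


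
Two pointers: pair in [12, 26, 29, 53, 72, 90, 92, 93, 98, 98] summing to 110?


lo=0(12)+hi=9(98)=110

Yes: 12+98=110


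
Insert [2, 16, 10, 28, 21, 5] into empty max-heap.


Insert 2: [2]
Insert 16: [16, 2]
Insert 10: [16, 2, 10]
Insert 28: [28, 16, 10, 2]
Insert 21: [28, 21, 10, 2, 16]
Insert 5: [28, 21, 10, 2, 16, 5]

Final heap: [28, 21, 10, 2, 16, 5]


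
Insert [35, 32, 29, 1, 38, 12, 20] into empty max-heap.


Insert 35: [35]
Insert 32: [35, 32]
Insert 29: [35, 32, 29]
Insert 1: [35, 32, 29, 1]
Insert 38: [38, 35, 29, 1, 32]
Insert 12: [38, 35, 29, 1, 32, 12]
Insert 20: [38, 35, 29, 1, 32, 12, 20]

Final heap: [38, 35, 29, 1, 32, 12, 20]


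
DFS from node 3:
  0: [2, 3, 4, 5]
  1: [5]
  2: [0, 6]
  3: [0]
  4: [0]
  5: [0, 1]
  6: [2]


Visit 3, push [0]
Visit 0, push [5, 4, 2]
Visit 2, push [6]
Visit 6, push []
Visit 4, push []
Visit 5, push [1]
Visit 1, push []

DFS order: [3, 0, 2, 6, 4, 5, 1]


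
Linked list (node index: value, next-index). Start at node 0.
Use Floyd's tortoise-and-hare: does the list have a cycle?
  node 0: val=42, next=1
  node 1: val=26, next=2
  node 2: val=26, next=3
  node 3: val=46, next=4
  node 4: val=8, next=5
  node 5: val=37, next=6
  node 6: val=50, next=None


Floyd's tortoise (slow, +1) and hare (fast, +2):
  init: slow=0, fast=0
  step 1: slow=1, fast=2
  step 2: slow=2, fast=4
  step 3: slow=3, fast=6
  step 4: fast -> None, no cycle

Cycle: no


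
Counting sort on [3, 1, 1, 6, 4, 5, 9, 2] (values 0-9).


Input: [3, 1, 1, 6, 4, 5, 9, 2]
Counts: [0, 2, 1, 1, 1, 1, 1, 0, 0, 1]

Sorted: [1, 1, 2, 3, 4, 5, 6, 9]


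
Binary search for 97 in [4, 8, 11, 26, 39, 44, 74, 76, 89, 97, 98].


Step 1: lo=0, hi=10, mid=5, val=44
Step 2: lo=6, hi=10, mid=8, val=89
Step 3: lo=9, hi=10, mid=9, val=97

Found at index 9


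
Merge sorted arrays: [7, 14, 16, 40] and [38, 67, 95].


Take 7 from A
Take 14 from A
Take 16 from A
Take 38 from B
Take 40 from A

Merged: [7, 14, 16, 38, 40, 67, 95]


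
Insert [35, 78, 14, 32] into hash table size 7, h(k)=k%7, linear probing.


Insert 35: h=0 -> slot 0
Insert 78: h=1 -> slot 1
Insert 14: h=0, 2 probes -> slot 2
Insert 32: h=4 -> slot 4

Table: [35, 78, 14, None, 32, None, None]


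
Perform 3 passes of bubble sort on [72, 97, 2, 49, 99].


Initial: [72, 97, 2, 49, 99]
Pass 1: [72, 2, 49, 97, 99] (2 swaps)
Pass 2: [2, 49, 72, 97, 99] (2 swaps)
Pass 3: [2, 49, 72, 97, 99] (0 swaps)

After 3 passes: [2, 49, 72, 97, 99]


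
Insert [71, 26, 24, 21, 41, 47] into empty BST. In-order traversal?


Insert 71: root
Insert 26: L from 71
Insert 24: L from 71 -> L from 26
Insert 21: L from 71 -> L from 26 -> L from 24
Insert 41: L from 71 -> R from 26
Insert 47: L from 71 -> R from 26 -> R from 41

In-order: [21, 24, 26, 41, 47, 71]


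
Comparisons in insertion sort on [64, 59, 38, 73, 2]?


Algorithm: insertion sort
Input: [64, 59, 38, 73, 2]
Sorted: [2, 38, 59, 64, 73]

8


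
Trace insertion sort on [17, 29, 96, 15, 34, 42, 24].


Initial: [17, 29, 96, 15, 34, 42, 24]
Insert 29: [17, 29, 96, 15, 34, 42, 24]
Insert 96: [17, 29, 96, 15, 34, 42, 24]
Insert 15: [15, 17, 29, 96, 34, 42, 24]
Insert 34: [15, 17, 29, 34, 96, 42, 24]
Insert 42: [15, 17, 29, 34, 42, 96, 24]
Insert 24: [15, 17, 24, 29, 34, 42, 96]

Sorted: [15, 17, 24, 29, 34, 42, 96]


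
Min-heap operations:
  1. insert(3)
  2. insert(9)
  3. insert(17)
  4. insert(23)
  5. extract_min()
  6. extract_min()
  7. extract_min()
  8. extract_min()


insert(3) -> [3]
insert(9) -> [3, 9]
insert(17) -> [3, 9, 17]
insert(23) -> [3, 9, 17, 23]
extract_min()->3, [9, 23, 17]
extract_min()->9, [17, 23]
extract_min()->17, [23]
extract_min()->23, []

Final heap: []


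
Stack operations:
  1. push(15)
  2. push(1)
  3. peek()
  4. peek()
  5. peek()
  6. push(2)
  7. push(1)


push(15) -> [15]
push(1) -> [15, 1]
peek()->1
peek()->1
peek()->1
push(2) -> [15, 1, 2]
push(1) -> [15, 1, 2, 1]

Final stack: [15, 1, 2, 1]


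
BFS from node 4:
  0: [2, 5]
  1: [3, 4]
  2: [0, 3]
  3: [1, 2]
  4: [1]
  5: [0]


Visit 4, enqueue [1]
Visit 1, enqueue [3]
Visit 3, enqueue [2]
Visit 2, enqueue [0]
Visit 0, enqueue [5]
Visit 5, enqueue []

BFS order: [4, 1, 3, 2, 0, 5]


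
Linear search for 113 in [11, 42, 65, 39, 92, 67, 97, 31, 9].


i=0: 11!=113
i=1: 42!=113
i=2: 65!=113
i=3: 39!=113
i=4: 92!=113
i=5: 67!=113
i=6: 97!=113
i=7: 31!=113
i=8: 9!=113

Not found, 9 comps


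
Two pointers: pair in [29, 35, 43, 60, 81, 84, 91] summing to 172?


lo=0(29)+hi=6(91)=120
lo=1(35)+hi=6(91)=126
lo=2(43)+hi=6(91)=134
lo=3(60)+hi=6(91)=151
lo=4(81)+hi=6(91)=172

Yes: 81+91=172


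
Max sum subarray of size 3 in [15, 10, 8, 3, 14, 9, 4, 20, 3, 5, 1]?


[0:3]: 33
[1:4]: 21
[2:5]: 25
[3:6]: 26
[4:7]: 27
[5:8]: 33
[6:9]: 27
[7:10]: 28
[8:11]: 9

Max: 33 at [0:3]


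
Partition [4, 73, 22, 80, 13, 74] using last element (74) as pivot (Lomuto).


Pivot: 74
  4 <= 74: advance i (no swap)
  73 <= 74: advance i (no swap)
  22 <= 74: advance i (no swap)
  13 <= 74: swap -> [4, 73, 22, 13, 80, 74]
Place pivot at 4: [4, 73, 22, 13, 74, 80]

Partitioned: [4, 73, 22, 13, 74, 80]


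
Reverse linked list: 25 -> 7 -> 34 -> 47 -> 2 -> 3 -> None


Step 1: curr=25, set curr.next=prev(None) | reversed so far: 25
Step 2: curr=7, set curr.next=prev(25) | reversed so far: 7 -> 25
Step 3: curr=34, set curr.next=prev(7) | reversed so far: 34 -> 7 -> 25
Step 4: curr=47, set curr.next=prev(34) | reversed so far: 47 -> 34 -> 7 -> 25
Step 5: curr=2, set curr.next=prev(47) | reversed so far: 2 -> 47 -> 34 -> 7 -> 25
Step 6: curr=3, set curr.next=prev(2) | reversed so far: 3 -> 2 -> 47 -> 34 -> 7 -> 25

3 -> 2 -> 47 -> 34 -> 7 -> 25 -> None


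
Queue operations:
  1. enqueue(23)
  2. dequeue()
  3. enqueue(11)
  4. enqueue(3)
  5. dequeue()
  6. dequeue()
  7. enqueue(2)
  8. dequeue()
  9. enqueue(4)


enqueue(23) -> [23]
dequeue()->23, []
enqueue(11) -> [11]
enqueue(3) -> [11, 3]
dequeue()->11, [3]
dequeue()->3, []
enqueue(2) -> [2]
dequeue()->2, []
enqueue(4) -> [4]

Final queue: [4]


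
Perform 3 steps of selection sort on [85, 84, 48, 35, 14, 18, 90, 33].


Initial: [85, 84, 48, 35, 14, 18, 90, 33]
Step 1: min=14 at 4
  Swap: [14, 84, 48, 35, 85, 18, 90, 33]
Step 2: min=18 at 5
  Swap: [14, 18, 48, 35, 85, 84, 90, 33]
Step 3: min=33 at 7
  Swap: [14, 18, 33, 35, 85, 84, 90, 48]

After 3 steps: [14, 18, 33, 35, 85, 84, 90, 48]


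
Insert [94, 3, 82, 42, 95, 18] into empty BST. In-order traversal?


Insert 94: root
Insert 3: L from 94
Insert 82: L from 94 -> R from 3
Insert 42: L from 94 -> R from 3 -> L from 82
Insert 95: R from 94
Insert 18: L from 94 -> R from 3 -> L from 82 -> L from 42

In-order: [3, 18, 42, 82, 94, 95]


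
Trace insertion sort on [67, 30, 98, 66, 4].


Initial: [67, 30, 98, 66, 4]
Insert 30: [30, 67, 98, 66, 4]
Insert 98: [30, 67, 98, 66, 4]
Insert 66: [30, 66, 67, 98, 4]
Insert 4: [4, 30, 66, 67, 98]

Sorted: [4, 30, 66, 67, 98]


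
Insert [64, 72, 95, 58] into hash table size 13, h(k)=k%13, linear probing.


Insert 64: h=12 -> slot 12
Insert 72: h=7 -> slot 7
Insert 95: h=4 -> slot 4
Insert 58: h=6 -> slot 6

Table: [None, None, None, None, 95, None, 58, 72, None, None, None, None, 64]


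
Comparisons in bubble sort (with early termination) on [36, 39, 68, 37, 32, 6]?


Algorithm: bubble sort (with early termination)
Input: [36, 39, 68, 37, 32, 6]
Sorted: [6, 32, 36, 37, 39, 68]

15


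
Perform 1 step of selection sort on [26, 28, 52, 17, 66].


Initial: [26, 28, 52, 17, 66]
Step 1: min=17 at 3
  Swap: [17, 28, 52, 26, 66]

After 1 step: [17, 28, 52, 26, 66]


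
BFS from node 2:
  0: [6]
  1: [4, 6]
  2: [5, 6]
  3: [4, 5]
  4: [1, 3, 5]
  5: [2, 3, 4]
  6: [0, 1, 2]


Visit 2, enqueue [5, 6]
Visit 5, enqueue [3, 4]
Visit 6, enqueue [0, 1]
Visit 3, enqueue []
Visit 4, enqueue []
Visit 0, enqueue []
Visit 1, enqueue []

BFS order: [2, 5, 6, 3, 4, 0, 1]


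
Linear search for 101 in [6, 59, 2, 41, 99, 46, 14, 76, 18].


i=0: 6!=101
i=1: 59!=101
i=2: 2!=101
i=3: 41!=101
i=4: 99!=101
i=5: 46!=101
i=6: 14!=101
i=7: 76!=101
i=8: 18!=101

Not found, 9 comps


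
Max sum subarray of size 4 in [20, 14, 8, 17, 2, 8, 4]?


[0:4]: 59
[1:5]: 41
[2:6]: 35
[3:7]: 31

Max: 59 at [0:4]


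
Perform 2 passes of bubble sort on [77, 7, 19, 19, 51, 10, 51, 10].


Initial: [77, 7, 19, 19, 51, 10, 51, 10]
Pass 1: [7, 19, 19, 51, 10, 51, 10, 77] (7 swaps)
Pass 2: [7, 19, 19, 10, 51, 10, 51, 77] (2 swaps)

After 2 passes: [7, 19, 19, 10, 51, 10, 51, 77]


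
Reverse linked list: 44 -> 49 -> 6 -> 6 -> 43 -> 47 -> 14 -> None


Step 1: curr=44, set curr.next=prev(None) | reversed so far: 44
Step 2: curr=49, set curr.next=prev(44) | reversed so far: 49 -> 44
Step 3: curr=6, set curr.next=prev(49) | reversed so far: 6 -> 49 -> 44
Step 4: curr=6, set curr.next=prev(6) | reversed so far: 6 -> 6 -> 49 -> 44
Step 5: curr=43, set curr.next=prev(6) | reversed so far: 43 -> 6 -> 6 -> 49 -> 44
Step 6: curr=47, set curr.next=prev(43) | reversed so far: 47 -> 43 -> 6 -> 6 -> 49 -> 44
Step 7: curr=14, set curr.next=prev(47) | reversed so far: 14 -> 47 -> 43 -> 6 -> 6 -> 49 -> 44

14 -> 47 -> 43 -> 6 -> 6 -> 49 -> 44 -> None


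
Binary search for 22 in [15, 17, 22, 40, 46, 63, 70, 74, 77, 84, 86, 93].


Step 1: lo=0, hi=11, mid=5, val=63
Step 2: lo=0, hi=4, mid=2, val=22

Found at index 2


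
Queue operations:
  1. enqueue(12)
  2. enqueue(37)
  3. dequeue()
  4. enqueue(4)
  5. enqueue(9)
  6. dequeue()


enqueue(12) -> [12]
enqueue(37) -> [12, 37]
dequeue()->12, [37]
enqueue(4) -> [37, 4]
enqueue(9) -> [37, 4, 9]
dequeue()->37, [4, 9]

Final queue: [4, 9]


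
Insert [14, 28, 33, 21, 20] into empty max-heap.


Insert 14: [14]
Insert 28: [28, 14]
Insert 33: [33, 14, 28]
Insert 21: [33, 21, 28, 14]
Insert 20: [33, 21, 28, 14, 20]

Final heap: [33, 21, 28, 14, 20]


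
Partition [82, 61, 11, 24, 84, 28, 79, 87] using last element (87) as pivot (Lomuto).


Pivot: 87
  82 <= 87: advance i (no swap)
  61 <= 87: advance i (no swap)
  11 <= 87: advance i (no swap)
  24 <= 87: advance i (no swap)
  84 <= 87: advance i (no swap)
  28 <= 87: advance i (no swap)
  79 <= 87: advance i (no swap)
Place pivot at 7: [82, 61, 11, 24, 84, 28, 79, 87]

Partitioned: [82, 61, 11, 24, 84, 28, 79, 87]


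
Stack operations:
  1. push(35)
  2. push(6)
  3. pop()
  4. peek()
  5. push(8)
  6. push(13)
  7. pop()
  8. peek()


push(35) -> [35]
push(6) -> [35, 6]
pop()->6, [35]
peek()->35
push(8) -> [35, 8]
push(13) -> [35, 8, 13]
pop()->13, [35, 8]
peek()->8

Final stack: [35, 8]


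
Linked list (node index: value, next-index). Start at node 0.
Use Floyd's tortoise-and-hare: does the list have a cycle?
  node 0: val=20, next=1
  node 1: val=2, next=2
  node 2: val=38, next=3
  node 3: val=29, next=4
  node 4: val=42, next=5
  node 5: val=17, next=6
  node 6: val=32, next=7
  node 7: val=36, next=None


Floyd's tortoise (slow, +1) and hare (fast, +2):
  init: slow=0, fast=0
  step 1: slow=1, fast=2
  step 2: slow=2, fast=4
  step 3: slow=3, fast=6
  step 4: fast 6->7->None, no cycle

Cycle: no


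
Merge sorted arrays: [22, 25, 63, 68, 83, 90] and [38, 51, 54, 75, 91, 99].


Take 22 from A
Take 25 from A
Take 38 from B
Take 51 from B
Take 54 from B
Take 63 from A
Take 68 from A
Take 75 from B
Take 83 from A
Take 90 from A

Merged: [22, 25, 38, 51, 54, 63, 68, 75, 83, 90, 91, 99]


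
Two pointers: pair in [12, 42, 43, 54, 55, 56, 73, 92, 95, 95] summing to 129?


lo=0(12)+hi=9(95)=107
lo=1(42)+hi=9(95)=137
lo=1(42)+hi=8(95)=137
lo=1(42)+hi=7(92)=134
lo=1(42)+hi=6(73)=115
lo=2(43)+hi=6(73)=116
lo=3(54)+hi=6(73)=127
lo=4(55)+hi=6(73)=128
lo=5(56)+hi=6(73)=129

Yes: 56+73=129


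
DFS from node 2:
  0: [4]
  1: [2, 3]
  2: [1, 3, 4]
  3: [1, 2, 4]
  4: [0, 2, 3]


Visit 2, push [4, 3, 1]
Visit 1, push [3]
Visit 3, push [4]
Visit 4, push [0]
Visit 0, push []

DFS order: [2, 1, 3, 4, 0]


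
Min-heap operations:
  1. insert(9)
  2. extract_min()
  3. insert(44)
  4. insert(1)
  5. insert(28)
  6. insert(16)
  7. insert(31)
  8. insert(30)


insert(9) -> [9]
extract_min()->9, []
insert(44) -> [44]
insert(1) -> [1, 44]
insert(28) -> [1, 44, 28]
insert(16) -> [1, 16, 28, 44]
insert(31) -> [1, 16, 28, 44, 31]
insert(30) -> [1, 16, 28, 44, 31, 30]

Final heap: [1, 16, 28, 44, 31, 30]


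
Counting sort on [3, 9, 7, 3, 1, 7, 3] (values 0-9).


Input: [3, 9, 7, 3, 1, 7, 3]
Counts: [0, 1, 0, 3, 0, 0, 0, 2, 0, 1]

Sorted: [1, 3, 3, 3, 7, 7, 9]


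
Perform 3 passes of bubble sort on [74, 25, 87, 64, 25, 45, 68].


Initial: [74, 25, 87, 64, 25, 45, 68]
Pass 1: [25, 74, 64, 25, 45, 68, 87] (5 swaps)
Pass 2: [25, 64, 25, 45, 68, 74, 87] (4 swaps)
Pass 3: [25, 25, 45, 64, 68, 74, 87] (2 swaps)

After 3 passes: [25, 25, 45, 64, 68, 74, 87]


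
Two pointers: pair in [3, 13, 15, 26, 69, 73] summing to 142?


lo=0(3)+hi=5(73)=76
lo=1(13)+hi=5(73)=86
lo=2(15)+hi=5(73)=88
lo=3(26)+hi=5(73)=99
lo=4(69)+hi=5(73)=142

Yes: 69+73=142


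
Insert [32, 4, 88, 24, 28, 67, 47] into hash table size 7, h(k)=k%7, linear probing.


Insert 32: h=4 -> slot 4
Insert 4: h=4, 1 probes -> slot 5
Insert 88: h=4, 2 probes -> slot 6
Insert 24: h=3 -> slot 3
Insert 28: h=0 -> slot 0
Insert 67: h=4, 4 probes -> slot 1
Insert 47: h=5, 4 probes -> slot 2

Table: [28, 67, 47, 24, 32, 4, 88]


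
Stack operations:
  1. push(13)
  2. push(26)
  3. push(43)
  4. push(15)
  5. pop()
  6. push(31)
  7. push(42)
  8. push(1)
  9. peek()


push(13) -> [13]
push(26) -> [13, 26]
push(43) -> [13, 26, 43]
push(15) -> [13, 26, 43, 15]
pop()->15, [13, 26, 43]
push(31) -> [13, 26, 43, 31]
push(42) -> [13, 26, 43, 31, 42]
push(1) -> [13, 26, 43, 31, 42, 1]
peek()->1

Final stack: [13, 26, 43, 31, 42, 1]


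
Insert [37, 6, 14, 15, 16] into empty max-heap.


Insert 37: [37]
Insert 6: [37, 6]
Insert 14: [37, 6, 14]
Insert 15: [37, 15, 14, 6]
Insert 16: [37, 16, 14, 6, 15]

Final heap: [37, 16, 14, 6, 15]


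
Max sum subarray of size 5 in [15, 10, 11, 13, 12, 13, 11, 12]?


[0:5]: 61
[1:6]: 59
[2:7]: 60
[3:8]: 61

Max: 61 at [0:5]


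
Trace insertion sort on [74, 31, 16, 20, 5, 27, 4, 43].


Initial: [74, 31, 16, 20, 5, 27, 4, 43]
Insert 31: [31, 74, 16, 20, 5, 27, 4, 43]
Insert 16: [16, 31, 74, 20, 5, 27, 4, 43]
Insert 20: [16, 20, 31, 74, 5, 27, 4, 43]
Insert 5: [5, 16, 20, 31, 74, 27, 4, 43]
Insert 27: [5, 16, 20, 27, 31, 74, 4, 43]
Insert 4: [4, 5, 16, 20, 27, 31, 74, 43]
Insert 43: [4, 5, 16, 20, 27, 31, 43, 74]

Sorted: [4, 5, 16, 20, 27, 31, 43, 74]


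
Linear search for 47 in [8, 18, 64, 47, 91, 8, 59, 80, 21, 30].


i=0: 8!=47
i=1: 18!=47
i=2: 64!=47
i=3: 47==47 found!

Found at 3, 4 comps


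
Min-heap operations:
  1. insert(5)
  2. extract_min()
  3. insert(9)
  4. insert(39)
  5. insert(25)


insert(5) -> [5]
extract_min()->5, []
insert(9) -> [9]
insert(39) -> [9, 39]
insert(25) -> [9, 39, 25]

Final heap: [9, 39, 25]


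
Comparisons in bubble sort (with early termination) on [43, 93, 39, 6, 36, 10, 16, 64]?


Algorithm: bubble sort (with early termination)
Input: [43, 93, 39, 6, 36, 10, 16, 64]
Sorted: [6, 10, 16, 36, 39, 43, 64, 93]

25


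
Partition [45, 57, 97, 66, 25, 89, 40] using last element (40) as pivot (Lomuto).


Pivot: 40
  25 <= 40: swap -> [25, 57, 97, 66, 45, 89, 40]
Place pivot at 1: [25, 40, 97, 66, 45, 89, 57]

Partitioned: [25, 40, 97, 66, 45, 89, 57]


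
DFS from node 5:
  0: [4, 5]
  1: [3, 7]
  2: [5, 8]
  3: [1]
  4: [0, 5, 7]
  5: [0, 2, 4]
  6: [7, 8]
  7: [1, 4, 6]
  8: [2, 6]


Visit 5, push [4, 2, 0]
Visit 0, push [4]
Visit 4, push [7]
Visit 7, push [6, 1]
Visit 1, push [3]
Visit 3, push []
Visit 6, push [8]
Visit 8, push [2]
Visit 2, push []

DFS order: [5, 0, 4, 7, 1, 3, 6, 8, 2]


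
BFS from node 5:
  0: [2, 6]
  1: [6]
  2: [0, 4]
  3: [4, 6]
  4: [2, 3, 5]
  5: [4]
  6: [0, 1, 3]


Visit 5, enqueue [4]
Visit 4, enqueue [2, 3]
Visit 2, enqueue [0]
Visit 3, enqueue [6]
Visit 0, enqueue []
Visit 6, enqueue [1]
Visit 1, enqueue []

BFS order: [5, 4, 2, 3, 0, 6, 1]


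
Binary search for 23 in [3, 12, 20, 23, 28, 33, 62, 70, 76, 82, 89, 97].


Step 1: lo=0, hi=11, mid=5, val=33
Step 2: lo=0, hi=4, mid=2, val=20
Step 3: lo=3, hi=4, mid=3, val=23

Found at index 3


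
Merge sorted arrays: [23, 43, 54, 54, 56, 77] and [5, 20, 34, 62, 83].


Take 5 from B
Take 20 from B
Take 23 from A
Take 34 from B
Take 43 from A
Take 54 from A
Take 54 from A
Take 56 from A
Take 62 from B
Take 77 from A

Merged: [5, 20, 23, 34, 43, 54, 54, 56, 62, 77, 83]


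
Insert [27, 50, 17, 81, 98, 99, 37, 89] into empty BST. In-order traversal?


Insert 27: root
Insert 50: R from 27
Insert 17: L from 27
Insert 81: R from 27 -> R from 50
Insert 98: R from 27 -> R from 50 -> R from 81
Insert 99: R from 27 -> R from 50 -> R from 81 -> R from 98
Insert 37: R from 27 -> L from 50
Insert 89: R from 27 -> R from 50 -> R from 81 -> L from 98

In-order: [17, 27, 37, 50, 81, 89, 98, 99]


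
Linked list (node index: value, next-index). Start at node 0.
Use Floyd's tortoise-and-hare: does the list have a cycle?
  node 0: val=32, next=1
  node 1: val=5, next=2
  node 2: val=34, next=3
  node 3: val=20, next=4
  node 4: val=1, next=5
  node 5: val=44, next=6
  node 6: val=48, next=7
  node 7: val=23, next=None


Floyd's tortoise (slow, +1) and hare (fast, +2):
  init: slow=0, fast=0
  step 1: slow=1, fast=2
  step 2: slow=2, fast=4
  step 3: slow=3, fast=6
  step 4: fast 6->7->None, no cycle

Cycle: no


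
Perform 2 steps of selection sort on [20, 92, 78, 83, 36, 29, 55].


Initial: [20, 92, 78, 83, 36, 29, 55]
Step 1: min=20 at 0
  Swap: [20, 92, 78, 83, 36, 29, 55]
Step 2: min=29 at 5
  Swap: [20, 29, 78, 83, 36, 92, 55]

After 2 steps: [20, 29, 78, 83, 36, 92, 55]


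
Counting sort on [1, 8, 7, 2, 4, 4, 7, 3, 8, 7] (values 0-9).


Input: [1, 8, 7, 2, 4, 4, 7, 3, 8, 7]
Counts: [0, 1, 1, 1, 2, 0, 0, 3, 2, 0]

Sorted: [1, 2, 3, 4, 4, 7, 7, 7, 8, 8]


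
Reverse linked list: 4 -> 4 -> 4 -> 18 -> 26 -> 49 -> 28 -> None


Step 1: curr=4, set curr.next=prev(None) | reversed so far: 4
Step 2: curr=4, set curr.next=prev(4) | reversed so far: 4 -> 4
Step 3: curr=4, set curr.next=prev(4) | reversed so far: 4 -> 4 -> 4
Step 4: curr=18, set curr.next=prev(4) | reversed so far: 18 -> 4 -> 4 -> 4
Step 5: curr=26, set curr.next=prev(18) | reversed so far: 26 -> 18 -> 4 -> 4 -> 4
Step 6: curr=49, set curr.next=prev(26) | reversed so far: 49 -> 26 -> 18 -> 4 -> 4 -> 4
Step 7: curr=28, set curr.next=prev(49) | reversed so far: 28 -> 49 -> 26 -> 18 -> 4 -> 4 -> 4

28 -> 49 -> 26 -> 18 -> 4 -> 4 -> 4 -> None


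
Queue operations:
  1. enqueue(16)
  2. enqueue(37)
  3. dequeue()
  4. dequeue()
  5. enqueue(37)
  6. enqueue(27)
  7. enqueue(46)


enqueue(16) -> [16]
enqueue(37) -> [16, 37]
dequeue()->16, [37]
dequeue()->37, []
enqueue(37) -> [37]
enqueue(27) -> [37, 27]
enqueue(46) -> [37, 27, 46]

Final queue: [37, 27, 46]


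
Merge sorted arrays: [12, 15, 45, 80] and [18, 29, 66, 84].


Take 12 from A
Take 15 from A
Take 18 from B
Take 29 from B
Take 45 from A
Take 66 from B
Take 80 from A

Merged: [12, 15, 18, 29, 45, 66, 80, 84]


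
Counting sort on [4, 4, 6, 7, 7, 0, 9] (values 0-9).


Input: [4, 4, 6, 7, 7, 0, 9]
Counts: [1, 0, 0, 0, 2, 0, 1, 2, 0, 1]

Sorted: [0, 4, 4, 6, 7, 7, 9]


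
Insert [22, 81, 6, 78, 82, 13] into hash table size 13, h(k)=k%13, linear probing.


Insert 22: h=9 -> slot 9
Insert 81: h=3 -> slot 3
Insert 6: h=6 -> slot 6
Insert 78: h=0 -> slot 0
Insert 82: h=4 -> slot 4
Insert 13: h=0, 1 probes -> slot 1

Table: [78, 13, None, 81, 82, None, 6, None, None, 22, None, None, None]


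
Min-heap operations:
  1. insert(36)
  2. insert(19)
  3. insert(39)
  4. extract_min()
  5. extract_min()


insert(36) -> [36]
insert(19) -> [19, 36]
insert(39) -> [19, 36, 39]
extract_min()->19, [36, 39]
extract_min()->36, [39]

Final heap: [39]


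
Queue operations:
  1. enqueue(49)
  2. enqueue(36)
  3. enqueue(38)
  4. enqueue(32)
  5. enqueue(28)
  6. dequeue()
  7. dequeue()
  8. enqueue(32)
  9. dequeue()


enqueue(49) -> [49]
enqueue(36) -> [49, 36]
enqueue(38) -> [49, 36, 38]
enqueue(32) -> [49, 36, 38, 32]
enqueue(28) -> [49, 36, 38, 32, 28]
dequeue()->49, [36, 38, 32, 28]
dequeue()->36, [38, 32, 28]
enqueue(32) -> [38, 32, 28, 32]
dequeue()->38, [32, 28, 32]

Final queue: [32, 28, 32]


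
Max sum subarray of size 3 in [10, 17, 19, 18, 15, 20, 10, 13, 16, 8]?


[0:3]: 46
[1:4]: 54
[2:5]: 52
[3:6]: 53
[4:7]: 45
[5:8]: 43
[6:9]: 39
[7:10]: 37

Max: 54 at [1:4]


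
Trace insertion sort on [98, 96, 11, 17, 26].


Initial: [98, 96, 11, 17, 26]
Insert 96: [96, 98, 11, 17, 26]
Insert 11: [11, 96, 98, 17, 26]
Insert 17: [11, 17, 96, 98, 26]
Insert 26: [11, 17, 26, 96, 98]

Sorted: [11, 17, 26, 96, 98]


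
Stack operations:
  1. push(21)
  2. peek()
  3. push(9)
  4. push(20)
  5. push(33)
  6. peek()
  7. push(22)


push(21) -> [21]
peek()->21
push(9) -> [21, 9]
push(20) -> [21, 9, 20]
push(33) -> [21, 9, 20, 33]
peek()->33
push(22) -> [21, 9, 20, 33, 22]

Final stack: [21, 9, 20, 33, 22]
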